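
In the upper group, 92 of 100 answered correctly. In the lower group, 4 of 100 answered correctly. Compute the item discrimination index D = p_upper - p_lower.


p_upper = 92/100 = 0.92
p_lower = 4/100 = 0.04
D = 0.92 - 0.04 = 0.88

0.88


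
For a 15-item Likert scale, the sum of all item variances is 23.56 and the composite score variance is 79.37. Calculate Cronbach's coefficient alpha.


alpha = (k/(k-1)) * (1 - sum(si^2)/s_total^2)
= (15/14) * (1 - 23.56/79.37)
alpha = 0.7534

0.7534


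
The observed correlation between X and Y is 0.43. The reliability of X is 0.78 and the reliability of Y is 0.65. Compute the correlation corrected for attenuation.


r_corrected = rxy / sqrt(rxx * ryy)
= 0.43 / sqrt(0.78 * 0.65)
= 0.43 / sqrt(0.507)
= 0.43 / 0.712039
r_corrected = 0.6039

0.6039


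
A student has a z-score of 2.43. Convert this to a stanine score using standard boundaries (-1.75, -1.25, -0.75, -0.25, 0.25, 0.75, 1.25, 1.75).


Stanine boundaries: [-1.75, -1.25, -0.75, -0.25, 0.25, 0.75, 1.25, 1.75]
z = 2.43
Check each boundary:
  z >= -1.75 -> could be stanine 2
  z >= -1.25 -> could be stanine 3
  z >= -0.75 -> could be stanine 4
  z >= -0.25 -> could be stanine 5
  z >= 0.25 -> could be stanine 6
  z >= 0.75 -> could be stanine 7
  z >= 1.25 -> could be stanine 8
  z >= 1.75 -> could be stanine 9
Highest qualifying boundary gives stanine = 9

9


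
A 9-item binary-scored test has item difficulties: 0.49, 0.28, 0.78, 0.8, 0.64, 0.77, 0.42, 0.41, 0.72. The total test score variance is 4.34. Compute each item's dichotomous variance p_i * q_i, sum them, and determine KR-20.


For each item, compute p_i * q_i:
  Item 1: 0.49 * 0.51 = 0.2499
  Item 2: 0.28 * 0.72 = 0.2016
  Item 3: 0.78 * 0.22 = 0.1716
  Item 4: 0.8 * 0.2 = 0.16
  Item 5: 0.64 * 0.36 = 0.2304
  Item 6: 0.77 * 0.23 = 0.1771
  Item 7: 0.42 * 0.58 = 0.2436
  Item 8: 0.41 * 0.59 = 0.2419
  Item 9: 0.72 * 0.28 = 0.2016
Sum(p_i * q_i) = 0.2499 + 0.2016 + 0.1716 + 0.16 + 0.2304 + 0.1771 + 0.2436 + 0.2419 + 0.2016 = 1.8777
KR-20 = (k/(k-1)) * (1 - Sum(p_i*q_i) / Var_total)
= (9/8) * (1 - 1.8777/4.34)
= 1.125 * 0.5674
KR-20 = 0.6383

0.6383


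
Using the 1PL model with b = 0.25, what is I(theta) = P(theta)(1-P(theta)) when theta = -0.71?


P = 1/(1+exp(-(-0.71-0.25))) = 0.2769
I = P*(1-P) = 0.2769 * 0.7231
I = 0.2002

0.2002


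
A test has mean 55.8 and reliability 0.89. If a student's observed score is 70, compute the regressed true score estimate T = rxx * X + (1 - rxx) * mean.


T_est = rxx * X + (1 - rxx) * mean
T_est = 0.89 * 70 + 0.11 * 55.8
T_est = 62.3 + 6.138
T_est = 68.438

68.438


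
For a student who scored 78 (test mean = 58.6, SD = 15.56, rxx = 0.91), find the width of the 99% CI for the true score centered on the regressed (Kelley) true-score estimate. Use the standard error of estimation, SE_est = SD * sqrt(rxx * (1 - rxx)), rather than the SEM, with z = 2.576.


True score estimate = 0.91*78 + 0.09*58.6 = 76.254
SE_est = SD * sqrt(rxx * (1 - rxx)) = 15.56 * sqrt(0.91 * 0.09) = 15.56 * sqrt(0.0819) = 4.452988
CI = T_est +/- z * SE_est, so width = 2 * z * SE_est = 2 * 2.576 * 4.452988
Width = 22.9418

22.9418


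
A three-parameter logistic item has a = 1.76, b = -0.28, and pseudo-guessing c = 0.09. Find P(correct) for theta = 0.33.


logit = 1.76*(0.33 - -0.28) = 1.0736
P* = 1/(1 + exp(-1.0736)) = 0.7453
P = 0.09 + (1 - 0.09) * 0.7453
P = 0.7682

0.7682


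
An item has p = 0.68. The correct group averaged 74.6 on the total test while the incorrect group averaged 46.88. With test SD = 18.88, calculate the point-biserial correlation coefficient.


q = 1 - p = 0.32
rpb = ((M1 - M0) / SD) * sqrt(p * q)
rpb = ((74.6 - 46.88) / 18.88) * sqrt(0.68 * 0.32)
rpb = 0.6849

0.6849


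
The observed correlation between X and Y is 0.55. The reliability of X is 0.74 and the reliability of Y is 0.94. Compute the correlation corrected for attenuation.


r_corrected = rxy / sqrt(rxx * ryy)
= 0.55 / sqrt(0.74 * 0.94)
= 0.55 / sqrt(0.6956)
= 0.55 / 0.834026
r_corrected = 0.6595

0.6595


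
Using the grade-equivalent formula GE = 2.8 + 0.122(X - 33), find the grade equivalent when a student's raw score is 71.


raw - median = 71 - 33 = 38
slope * diff = 0.122 * 38 = 4.636
GE = 2.8 + 4.636
GE = 7.436

7.436


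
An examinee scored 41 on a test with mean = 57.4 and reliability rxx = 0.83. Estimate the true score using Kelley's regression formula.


T_est = rxx * X + (1 - rxx) * mean
T_est = 0.83 * 41 + 0.17 * 57.4
T_est = 34.03 + 9.758
T_est = 43.788

43.788


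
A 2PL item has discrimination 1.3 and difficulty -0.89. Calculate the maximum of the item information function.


For 2PL, max info at theta = b = -0.89
I_max = a^2 / 4 = 1.3^2 / 4
= 1.69 / 4
I_max = 0.4225

0.4225


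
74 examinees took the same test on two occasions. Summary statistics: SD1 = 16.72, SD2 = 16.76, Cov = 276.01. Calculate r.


r = cov(X,Y) / (SD_X * SD_Y)
r = 276.01 / (16.72 * 16.76)
r = 276.01 / 280.2272
r = 0.985

0.985


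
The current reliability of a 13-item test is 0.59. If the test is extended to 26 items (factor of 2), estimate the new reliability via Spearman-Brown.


r_new = (n * rxx) / (1 + (n-1) * rxx)
r_new = (2 * 0.59) / (1 + 1 * 0.59)
r_new = 1.18 / 1.59
r_new = 0.7421

0.7421


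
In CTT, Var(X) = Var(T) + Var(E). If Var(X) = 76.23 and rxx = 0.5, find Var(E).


var_true = rxx * var_obs = 0.5 * 76.23 = 38.115
var_error = var_obs - var_true
var_error = 76.23 - 38.115
var_error = 38.115

38.115


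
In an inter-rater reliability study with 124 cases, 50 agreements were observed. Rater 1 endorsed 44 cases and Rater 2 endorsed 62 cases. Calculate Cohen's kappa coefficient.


P_o = 50/124 = 0.403226
P_e = (44*62 + 80*62) / 15376 = 0.5
kappa = (P_o - P_e) / (1 - P_e)
kappa = (0.403226 - 0.5) / (1 - 0.5)
kappa = -0.1935

-0.1935


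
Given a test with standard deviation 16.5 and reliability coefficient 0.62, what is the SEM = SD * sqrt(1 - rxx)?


SEM = SD * sqrt(1 - rxx)
SEM = 16.5 * sqrt(1 - 0.62)
SEM = 16.5 * sqrt(0.38) = 16.5 * 0.616441
SEM = 10.1713

10.1713


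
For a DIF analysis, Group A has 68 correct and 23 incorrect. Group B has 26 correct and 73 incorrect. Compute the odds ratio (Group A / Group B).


Odds_A = 68/23 = 2.9565
Odds_B = 26/73 = 0.3562
OR = Odds_A / Odds_B = 2.9565 / 0.3562
Exactly, OR = (68 * 73) / (23 * 26) = 4964 / 598
OR = 8.301

8.301


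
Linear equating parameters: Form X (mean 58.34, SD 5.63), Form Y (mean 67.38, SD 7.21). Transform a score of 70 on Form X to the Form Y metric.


slope = SD_Y / SD_X = 7.21 / 5.63 ~ 1.2806
intercept = mean_Y - slope * mean_X = 67.38 - (7.21 / 5.63) * 58.34 ~ -7.3325
Y = slope * X + intercept. To avoid rounding drift from the rounded slope/intercept, evaluate the equivalent form Y = mean_Y + SD_Y * (X - mean_X) / SD_X at full precision:
Y = 67.38 + 7.21 * (70 - 58.34) / 5.63
Y = 67.38 + 7.21 * 11.66 / 5.63
Y = 67.38 + 84.0686 / 5.63
Y = 67.38 + 14.9323
Y = 82.3123

82.3123


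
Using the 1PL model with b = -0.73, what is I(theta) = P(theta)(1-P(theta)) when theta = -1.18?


P = 1/(1+exp(-(-1.18--0.73))) = 0.3894
I = P*(1-P) = 0.3894 * 0.6106
I = 0.2378

0.2378


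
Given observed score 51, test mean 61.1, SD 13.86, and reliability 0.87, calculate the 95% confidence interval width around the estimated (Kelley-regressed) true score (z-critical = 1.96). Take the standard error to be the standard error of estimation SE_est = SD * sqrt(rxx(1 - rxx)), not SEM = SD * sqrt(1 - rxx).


True score estimate = 0.87*51 + 0.13*61.1 = 52.313
SE_est = SD * sqrt(rxx * (1 - rxx)) = 13.86 * sqrt(0.87 * 0.13) = 13.86 * sqrt(0.1131) = 4.661166
CI = T_est +/- z * SE_est, so width = 2 * z * SE_est = 2 * 1.96 * 4.661166
Width = 18.2718

18.2718


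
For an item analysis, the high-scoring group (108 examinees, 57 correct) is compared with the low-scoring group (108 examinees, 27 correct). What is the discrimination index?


p_upper = 57/108 = 0.5278
p_lower = 27/108 = 0.25
D = 0.5278 - 0.25 = 0.2778

0.2778


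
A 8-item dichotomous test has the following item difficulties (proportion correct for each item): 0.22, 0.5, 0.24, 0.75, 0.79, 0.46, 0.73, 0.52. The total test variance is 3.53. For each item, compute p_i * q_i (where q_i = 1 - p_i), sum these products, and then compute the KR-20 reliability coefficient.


For each item, compute p_i * q_i:
  Item 1: 0.22 * 0.78 = 0.1716
  Item 2: 0.5 * 0.5 = 0.25
  Item 3: 0.24 * 0.76 = 0.1824
  Item 4: 0.75 * 0.25 = 0.1875
  Item 5: 0.79 * 0.21 = 0.1659
  Item 6: 0.46 * 0.54 = 0.2484
  Item 7: 0.73 * 0.27 = 0.1971
  Item 8: 0.52 * 0.48 = 0.2496
Sum(p_i * q_i) = 0.1716 + 0.25 + 0.1824 + 0.1875 + 0.1659 + 0.2484 + 0.1971 + 0.2496 = 1.6525
KR-20 = (k/(k-1)) * (1 - Sum(p_i*q_i) / Var_total)
= (8/7) * (1 - 1.6525/3.53)
= 1.1429 * 0.5319
KR-20 = 0.6079

0.6079


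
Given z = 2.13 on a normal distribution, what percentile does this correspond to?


CDF(z) = 0.5 * (1 + erf(z/sqrt(2)))
erf(1.5061) = 0.9668
CDF = 0.9834
Percentile rank = 0.9834 * 100 = 98.34

98.34


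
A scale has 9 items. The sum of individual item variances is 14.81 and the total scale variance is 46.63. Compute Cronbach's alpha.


alpha = (k/(k-1)) * (1 - sum(si^2)/s_total^2)
= (9/8) * (1 - 14.81/46.63)
alpha = 0.7677

0.7677


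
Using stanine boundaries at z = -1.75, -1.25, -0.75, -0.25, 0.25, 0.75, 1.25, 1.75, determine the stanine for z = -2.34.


Stanine boundaries: [-1.75, -1.25, -0.75, -0.25, 0.25, 0.75, 1.25, 1.75]
z = -2.34
Check each boundary:
  z < -1.75
  z < -1.25
  z < -0.75
  z < -0.25
  z < 0.25
  z < 0.75
  z < 1.25
  z < 1.75
Highest qualifying boundary gives stanine = 1

1


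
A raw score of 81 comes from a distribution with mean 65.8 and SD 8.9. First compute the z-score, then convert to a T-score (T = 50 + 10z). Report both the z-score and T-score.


z = (X - mean) / SD = (81 - 65.8) / 8.9
z = 15.2 / 8.9
z = 1.7079
T-score = T = 50 + 10z
Carry z at full precision (z = 15.2 / 8.9) into the conversion:
T-score = 50 + 10 * (15.2 / 8.9) = 50 + 152 / 8.9
T-score = 50 + 17.0787
T-score = 67.0787

67.0787


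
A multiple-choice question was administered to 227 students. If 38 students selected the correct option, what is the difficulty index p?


Item difficulty p = number correct / total examinees
p = 38 / 227
p = 0.1674

0.1674


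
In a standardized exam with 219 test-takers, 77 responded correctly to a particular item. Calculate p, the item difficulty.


Item difficulty p = number correct / total examinees
p = 77 / 219
p = 0.3516

0.3516


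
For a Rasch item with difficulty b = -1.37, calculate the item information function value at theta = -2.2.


P = 1/(1+exp(-(-2.2--1.37))) = 0.3036
I = P*(1-P) = 0.3036 * 0.6964
I = 0.2114

0.2114


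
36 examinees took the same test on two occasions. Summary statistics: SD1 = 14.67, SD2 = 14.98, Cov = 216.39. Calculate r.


r = cov(X,Y) / (SD_X * SD_Y)
r = 216.39 / (14.67 * 14.98)
r = 216.39 / 219.7566
r = 0.9847

0.9847


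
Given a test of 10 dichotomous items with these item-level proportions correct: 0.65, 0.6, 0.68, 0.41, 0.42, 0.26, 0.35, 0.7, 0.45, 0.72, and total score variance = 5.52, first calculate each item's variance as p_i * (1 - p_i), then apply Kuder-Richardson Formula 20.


For each item, compute p_i * q_i:
  Item 1: 0.65 * 0.35 = 0.2275
  Item 2: 0.6 * 0.4 = 0.24
  Item 3: 0.68 * 0.32 = 0.2176
  Item 4: 0.41 * 0.59 = 0.2419
  Item 5: 0.42 * 0.58 = 0.2436
  Item 6: 0.26 * 0.74 = 0.1924
  Item 7: 0.35 * 0.65 = 0.2275
  Item 8: 0.7 * 0.3 = 0.21
  Item 9: 0.45 * 0.55 = 0.2475
  Item 10: 0.72 * 0.28 = 0.2016
Sum(p_i * q_i) = 0.2275 + 0.24 + 0.2176 + 0.2419 + 0.2436 + 0.1924 + 0.2275 + 0.21 + 0.2475 + 0.2016 = 2.2496
KR-20 = (k/(k-1)) * (1 - Sum(p_i*q_i) / Var_total)
= (10/9) * (1 - 2.2496/5.52)
= 1.1111 * 0.5925
KR-20 = 0.6583

0.6583


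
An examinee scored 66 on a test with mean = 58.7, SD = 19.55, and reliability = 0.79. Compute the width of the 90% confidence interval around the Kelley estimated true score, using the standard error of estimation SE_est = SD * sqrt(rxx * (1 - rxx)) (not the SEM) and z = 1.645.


True score estimate = 0.79*66 + 0.21*58.7 = 64.467
SE_est = SD * sqrt(rxx * (1 - rxx)) = 19.55 * sqrt(0.79 * 0.21) = 19.55 * sqrt(0.1659) = 7.962876
CI = T_est +/- z * SE_est, so width = 2 * z * SE_est = 2 * 1.645 * 7.962876
Width = 26.1979

26.1979


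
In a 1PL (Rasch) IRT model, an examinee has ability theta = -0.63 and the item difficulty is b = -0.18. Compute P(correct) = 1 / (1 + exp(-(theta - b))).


theta - b = -0.63 - -0.18 = -0.45
exp(-(theta - b)) = exp(0.45) = 1.5683
P = 1 / (1 + 1.5683)
P = 0.3894

0.3894


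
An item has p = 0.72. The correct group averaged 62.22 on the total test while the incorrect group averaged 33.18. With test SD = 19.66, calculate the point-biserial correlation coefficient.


q = 1 - p = 0.28
rpb = ((M1 - M0) / SD) * sqrt(p * q)
rpb = ((62.22 - 33.18) / 19.66) * sqrt(0.72 * 0.28)
rpb = 0.6632

0.6632


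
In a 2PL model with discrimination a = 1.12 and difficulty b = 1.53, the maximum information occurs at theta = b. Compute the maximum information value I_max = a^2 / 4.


For 2PL, max info at theta = b = 1.53
I_max = a^2 / 4 = 1.12^2 / 4
= 1.2544 / 4
I_max = 0.3136

0.3136


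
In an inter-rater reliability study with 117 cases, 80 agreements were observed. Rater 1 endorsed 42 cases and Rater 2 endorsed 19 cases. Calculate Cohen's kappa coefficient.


P_o = 80/117 = 0.683761
P_e = (42*19 + 75*98) / 13689 = 0.595222
kappa = (P_o - P_e) / (1 - P_e)
kappa = (0.683761 - 0.595222) / (1 - 0.595222)
kappa = 0.2187

0.2187


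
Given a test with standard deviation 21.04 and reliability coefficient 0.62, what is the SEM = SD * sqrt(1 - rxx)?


SEM = SD * sqrt(1 - rxx)
SEM = 21.04 * sqrt(1 - 0.62)
SEM = 21.04 * sqrt(0.38) = 21.04 * 0.616441
SEM = 12.9699

12.9699


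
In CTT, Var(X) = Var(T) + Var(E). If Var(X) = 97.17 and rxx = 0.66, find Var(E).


var_true = rxx * var_obs = 0.66 * 97.17 = 64.1322
var_error = var_obs - var_true
var_error = 97.17 - 64.1322
var_error = 33.0378

33.0378


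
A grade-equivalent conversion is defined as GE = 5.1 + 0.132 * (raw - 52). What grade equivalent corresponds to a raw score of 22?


raw - median = 22 - 52 = -30
slope * diff = 0.132 * -30 = -3.96
GE = 5.1 + -3.96
GE = 1.14

1.14


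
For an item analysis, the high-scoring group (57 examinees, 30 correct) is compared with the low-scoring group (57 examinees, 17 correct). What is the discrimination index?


p_upper = 30/57 = 0.5263
p_lower = 17/57 = 0.2982
D = 0.5263 - 0.2982 = 0.2281

0.2281


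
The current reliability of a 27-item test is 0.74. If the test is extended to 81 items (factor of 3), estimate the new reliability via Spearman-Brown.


r_new = (n * rxx) / (1 + (n-1) * rxx)
r_new = (3 * 0.74) / (1 + 2 * 0.74)
r_new = 2.22 / 2.48
r_new = 0.8952

0.8952


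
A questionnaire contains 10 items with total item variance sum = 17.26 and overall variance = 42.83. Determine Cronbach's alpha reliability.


alpha = (k/(k-1)) * (1 - sum(si^2)/s_total^2)
= (10/9) * (1 - 17.26/42.83)
alpha = 0.6633

0.6633


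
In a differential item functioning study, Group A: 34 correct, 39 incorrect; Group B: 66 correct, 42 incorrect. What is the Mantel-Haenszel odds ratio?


Odds_A = 34/39 = 0.8718
Odds_B = 66/42 = 1.5714
OR = Odds_A / Odds_B = 0.8718 / 1.5714
Exactly, OR = (34 * 42) / (39 * 66) = 1428 / 2574
OR = 0.5548

0.5548


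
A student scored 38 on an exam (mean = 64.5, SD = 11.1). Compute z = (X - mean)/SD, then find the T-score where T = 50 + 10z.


z = (X - mean) / SD = (38 - 64.5) / 11.1
z = -26.5 / 11.1
z = -2.3874
T-score = T = 50 + 10z
Carry z at full precision (z = -26.5 / 11.1) into the conversion:
T-score = 50 + 10 * (-26.5 / 11.1) = 50 + -265 / 11.1
T-score = 50 + -23.8739
T-score = 26.1261

26.1261


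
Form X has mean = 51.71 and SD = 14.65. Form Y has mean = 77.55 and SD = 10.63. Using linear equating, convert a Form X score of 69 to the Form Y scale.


slope = SD_Y / SD_X = 10.63 / 14.65 ~ 0.7256
intercept = mean_Y - slope * mean_X = 77.55 - (10.63 / 14.65) * 51.71 ~ 40.0294
Y = slope * X + intercept. To avoid rounding drift from the rounded slope/intercept, evaluate the equivalent form Y = mean_Y + SD_Y * (X - mean_X) / SD_X at full precision:
Y = 77.55 + 10.63 * (69 - 51.71) / 14.65
Y = 77.55 + 10.63 * 17.29 / 14.65
Y = 77.55 + 183.7927 / 14.65
Y = 77.55 + 12.5456
Y = 90.0956

90.0956


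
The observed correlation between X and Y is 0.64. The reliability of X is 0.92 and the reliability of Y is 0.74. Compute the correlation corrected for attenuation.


r_corrected = rxy / sqrt(rxx * ryy)
= 0.64 / sqrt(0.92 * 0.74)
= 0.64 / sqrt(0.6808)
= 0.64 / 0.825106
r_corrected = 0.7757

0.7757


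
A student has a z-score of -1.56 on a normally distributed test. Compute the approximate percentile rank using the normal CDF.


CDF(z) = 0.5 * (1 + erf(z/sqrt(2)))
erf(-1.1031) = -0.8812
CDF = 0.0594
Percentile rank = 0.0594 * 100 = 5.94

5.94


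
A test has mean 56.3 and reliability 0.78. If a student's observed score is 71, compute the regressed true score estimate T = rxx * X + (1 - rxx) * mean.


T_est = rxx * X + (1 - rxx) * mean
T_est = 0.78 * 71 + 0.22 * 56.3
T_est = 55.38 + 12.386
T_est = 67.766

67.766


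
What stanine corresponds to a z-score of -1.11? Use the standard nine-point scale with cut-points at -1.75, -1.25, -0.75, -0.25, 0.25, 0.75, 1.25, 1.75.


Stanine boundaries: [-1.75, -1.25, -0.75, -0.25, 0.25, 0.75, 1.25, 1.75]
z = -1.11
Check each boundary:
  z >= -1.75 -> could be stanine 2
  z >= -1.25 -> could be stanine 3
  z < -0.75
  z < -0.25
  z < 0.25
  z < 0.75
  z < 1.25
  z < 1.75
Highest qualifying boundary gives stanine = 3

3


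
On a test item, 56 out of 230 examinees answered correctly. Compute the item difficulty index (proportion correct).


Item difficulty p = number correct / total examinees
p = 56 / 230
p = 0.2435

0.2435


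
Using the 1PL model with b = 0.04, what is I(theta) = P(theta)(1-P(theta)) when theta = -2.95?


P = 1/(1+exp(-(-2.95-0.04))) = 0.0479
I = P*(1-P) = 0.0479 * 0.9521
I = 0.0456

0.0456


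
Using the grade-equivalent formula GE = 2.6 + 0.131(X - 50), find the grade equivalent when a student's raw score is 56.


raw - median = 56 - 50 = 6
slope * diff = 0.131 * 6 = 0.786
GE = 2.6 + 0.786
GE = 3.386

3.386


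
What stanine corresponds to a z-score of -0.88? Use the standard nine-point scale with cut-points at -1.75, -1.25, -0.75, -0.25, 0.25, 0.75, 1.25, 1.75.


Stanine boundaries: [-1.75, -1.25, -0.75, -0.25, 0.25, 0.75, 1.25, 1.75]
z = -0.88
Check each boundary:
  z >= -1.75 -> could be stanine 2
  z >= -1.25 -> could be stanine 3
  z < -0.75
  z < -0.25
  z < 0.25
  z < 0.75
  z < 1.25
  z < 1.75
Highest qualifying boundary gives stanine = 3

3


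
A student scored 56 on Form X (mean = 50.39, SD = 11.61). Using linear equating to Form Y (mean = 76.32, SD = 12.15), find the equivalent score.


slope = SD_Y / SD_X = 12.15 / 11.61 ~ 1.0465
intercept = mean_Y - slope * mean_X = 76.32 - (12.15 / 11.61) * 50.39 ~ 23.5863
Y = slope * X + intercept. To avoid rounding drift from the rounded slope/intercept, evaluate the equivalent form Y = mean_Y + SD_Y * (X - mean_X) / SD_X at full precision:
Y = 76.32 + 12.15 * (56 - 50.39) / 11.61
Y = 76.32 + 12.15 * 5.61 / 11.61
Y = 76.32 + 68.1615 / 11.61
Y = 76.32 + 5.8709
Y = 82.1909

82.1909


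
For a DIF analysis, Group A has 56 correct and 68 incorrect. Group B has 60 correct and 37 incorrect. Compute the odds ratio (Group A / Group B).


Odds_A = 56/68 = 0.8235
Odds_B = 60/37 = 1.6216
OR = Odds_A / Odds_B = 0.8235 / 1.6216
Exactly, OR = (56 * 37) / (68 * 60) = 2072 / 4080
OR = 0.5078

0.5078


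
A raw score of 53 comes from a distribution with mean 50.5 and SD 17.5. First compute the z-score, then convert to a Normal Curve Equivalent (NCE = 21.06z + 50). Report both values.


z = (X - mean) / SD = (53 - 50.5) / 17.5
z = 2.5 / 17.5
z = 0.1429
NCE = NCE = 21.06z + 50
Carry z at full precision (z = 2.5 / 17.5) into the conversion:
NCE = 21.06 * (2.5 / 17.5) + 50 = 52.65 / 17.5 + 50
NCE = 3.0086 + 50
NCE = 53.0086

53.0086


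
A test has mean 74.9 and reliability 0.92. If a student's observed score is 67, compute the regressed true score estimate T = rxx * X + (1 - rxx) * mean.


T_est = rxx * X + (1 - rxx) * mean
T_est = 0.92 * 67 + 0.08 * 74.9
T_est = 61.64 + 5.992
T_est = 67.632

67.632


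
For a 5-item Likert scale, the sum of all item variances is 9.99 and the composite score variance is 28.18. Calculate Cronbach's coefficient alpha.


alpha = (k/(k-1)) * (1 - sum(si^2)/s_total^2)
= (5/4) * (1 - 9.99/28.18)
alpha = 0.8069

0.8069


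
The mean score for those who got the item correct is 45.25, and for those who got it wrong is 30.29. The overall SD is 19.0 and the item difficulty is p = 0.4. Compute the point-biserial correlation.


q = 1 - p = 0.6
rpb = ((M1 - M0) / SD) * sqrt(p * q)
rpb = ((45.25 - 30.29) / 19.0) * sqrt(0.4 * 0.6)
rpb = 0.3857

0.3857


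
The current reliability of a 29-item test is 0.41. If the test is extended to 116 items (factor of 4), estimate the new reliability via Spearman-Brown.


r_new = (n * rxx) / (1 + (n-1) * rxx)
r_new = (4 * 0.41) / (1 + 3 * 0.41)
r_new = 1.64 / 2.23
r_new = 0.7354

0.7354


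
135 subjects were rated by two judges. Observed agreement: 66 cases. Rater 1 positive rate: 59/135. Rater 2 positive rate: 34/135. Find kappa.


P_o = 66/135 = 0.488889
P_e = (59*34 + 76*101) / 18225 = 0.531248
kappa = (P_o - P_e) / (1 - P_e)
kappa = (0.488889 - 0.531248) / (1 - 0.531248)
kappa = -0.0904

-0.0904


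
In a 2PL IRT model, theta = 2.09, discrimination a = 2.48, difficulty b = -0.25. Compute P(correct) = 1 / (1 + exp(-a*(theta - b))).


a*(theta - b) = 2.48 * (2.09 - -0.25) = 5.8032
exp(-5.8032) = 0.003
P = 1 / (1 + 0.003)
P = 0.997

0.997


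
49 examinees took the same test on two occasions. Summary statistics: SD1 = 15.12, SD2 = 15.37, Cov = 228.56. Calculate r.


r = cov(X,Y) / (SD_X * SD_Y)
r = 228.56 / (15.12 * 15.37)
r = 228.56 / 232.3944
r = 0.9835

0.9835


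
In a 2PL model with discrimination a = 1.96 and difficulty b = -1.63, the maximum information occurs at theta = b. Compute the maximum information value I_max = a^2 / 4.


For 2PL, max info at theta = b = -1.63
I_max = a^2 / 4 = 1.96^2 / 4
= 3.8416 / 4
I_max = 0.9604

0.9604


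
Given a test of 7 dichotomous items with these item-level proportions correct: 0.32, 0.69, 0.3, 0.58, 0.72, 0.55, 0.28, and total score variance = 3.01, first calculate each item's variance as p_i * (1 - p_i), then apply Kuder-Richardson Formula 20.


For each item, compute p_i * q_i:
  Item 1: 0.32 * 0.68 = 0.2176
  Item 2: 0.69 * 0.31 = 0.2139
  Item 3: 0.3 * 0.7 = 0.21
  Item 4: 0.58 * 0.42 = 0.2436
  Item 5: 0.72 * 0.28 = 0.2016
  Item 6: 0.55 * 0.45 = 0.2475
  Item 7: 0.28 * 0.72 = 0.2016
Sum(p_i * q_i) = 0.2176 + 0.2139 + 0.21 + 0.2436 + 0.2016 + 0.2475 + 0.2016 = 1.5358
KR-20 = (k/(k-1)) * (1 - Sum(p_i*q_i) / Var_total)
= (7/6) * (1 - 1.5358/3.01)
= 1.1667 * 0.4898
KR-20 = 0.5714

0.5714


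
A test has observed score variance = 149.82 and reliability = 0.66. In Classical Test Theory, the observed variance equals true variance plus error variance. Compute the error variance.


var_true = rxx * var_obs = 0.66 * 149.82 = 98.8812
var_error = var_obs - var_true
var_error = 149.82 - 98.8812
var_error = 50.9388

50.9388


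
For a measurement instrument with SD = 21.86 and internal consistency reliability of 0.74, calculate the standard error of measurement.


SEM = SD * sqrt(1 - rxx)
SEM = 21.86 * sqrt(1 - 0.74)
SEM = 21.86 * sqrt(0.26) = 21.86 * 0.509902
SEM = 11.1465

11.1465


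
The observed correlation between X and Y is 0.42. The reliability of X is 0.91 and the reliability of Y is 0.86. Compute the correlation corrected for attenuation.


r_corrected = rxy / sqrt(rxx * ryy)
= 0.42 / sqrt(0.91 * 0.86)
= 0.42 / sqrt(0.7826)
= 0.42 / 0.884647
r_corrected = 0.4748

0.4748


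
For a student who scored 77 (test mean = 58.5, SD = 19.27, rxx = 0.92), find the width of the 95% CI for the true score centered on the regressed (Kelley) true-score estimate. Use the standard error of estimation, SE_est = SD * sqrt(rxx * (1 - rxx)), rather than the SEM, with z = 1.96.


True score estimate = 0.92*77 + 0.08*58.5 = 75.52
SE_est = SD * sqrt(rxx * (1 - rxx)) = 19.27 * sqrt(0.92 * 0.08) = 19.27 * sqrt(0.0736) = 5.22782
CI = T_est +/- z * SE_est, so width = 2 * z * SE_est = 2 * 1.96 * 5.22782
Width = 20.4931

20.4931


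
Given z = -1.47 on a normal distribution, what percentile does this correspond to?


CDF(z) = 0.5 * (1 + erf(z/sqrt(2)))
erf(-1.0394) = -0.8584
CDF = 0.0708
Percentile rank = 0.0708 * 100 = 7.08

7.08


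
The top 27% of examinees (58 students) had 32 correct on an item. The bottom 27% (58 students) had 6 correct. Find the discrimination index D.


p_upper = 32/58 = 0.5517
p_lower = 6/58 = 0.1034
D = 0.5517 - 0.1034 = 0.4483

0.4483


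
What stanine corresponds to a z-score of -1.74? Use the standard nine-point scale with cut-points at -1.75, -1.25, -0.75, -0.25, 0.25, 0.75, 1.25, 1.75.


Stanine boundaries: [-1.75, -1.25, -0.75, -0.25, 0.25, 0.75, 1.25, 1.75]
z = -1.74
Check each boundary:
  z >= -1.75 -> could be stanine 2
  z < -1.25
  z < -0.75
  z < -0.25
  z < 0.25
  z < 0.75
  z < 1.25
  z < 1.75
Highest qualifying boundary gives stanine = 2

2


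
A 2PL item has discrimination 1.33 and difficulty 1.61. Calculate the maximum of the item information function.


For 2PL, max info at theta = b = 1.61
I_max = a^2 / 4 = 1.33^2 / 4
= 1.7689 / 4
I_max = 0.4422

0.4422


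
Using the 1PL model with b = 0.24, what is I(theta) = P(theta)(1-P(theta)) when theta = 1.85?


P = 1/(1+exp(-(1.85-0.24))) = 0.8334
I = P*(1-P) = 0.8334 * 0.1666
I = 0.1388

0.1388


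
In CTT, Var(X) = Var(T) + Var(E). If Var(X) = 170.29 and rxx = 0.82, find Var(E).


var_true = rxx * var_obs = 0.82 * 170.29 = 139.6378
var_error = var_obs - var_true
var_error = 170.29 - 139.6378
var_error = 30.6522

30.6522


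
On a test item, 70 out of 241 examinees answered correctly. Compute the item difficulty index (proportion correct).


Item difficulty p = number correct / total examinees
p = 70 / 241
p = 0.2905

0.2905


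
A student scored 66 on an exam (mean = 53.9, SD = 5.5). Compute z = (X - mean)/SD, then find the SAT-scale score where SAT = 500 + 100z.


z = (X - mean) / SD = (66 - 53.9) / 5.5
z = 12.1 / 5.5
z = 2.2
SAT-scale = SAT = 500 + 100z
Carry z at full precision (z = 12.1 / 5.5) into the conversion:
SAT-scale = 500 + 100 * (12.1 / 5.5) = 500 + 1210 / 5.5
SAT-scale = 500 + 220.0
SAT-scale = 720.0

720.0


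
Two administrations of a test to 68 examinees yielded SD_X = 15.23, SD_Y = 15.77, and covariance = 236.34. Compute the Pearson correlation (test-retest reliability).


r = cov(X,Y) / (SD_X * SD_Y)
r = 236.34 / (15.23 * 15.77)
r = 236.34 / 240.1771
r = 0.984

0.984


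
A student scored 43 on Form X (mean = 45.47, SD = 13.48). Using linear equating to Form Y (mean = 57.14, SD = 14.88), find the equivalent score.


slope = SD_Y / SD_X = 14.88 / 13.48 ~ 1.1039
intercept = mean_Y - slope * mean_X = 57.14 - (14.88 / 13.48) * 45.47 ~ 6.9476
Y = slope * X + intercept. To avoid rounding drift from the rounded slope/intercept, evaluate the equivalent form Y = mean_Y + SD_Y * (X - mean_X) / SD_X at full precision:
Y = 57.14 + 14.88 * (43 - 45.47) / 13.48
Y = 57.14 - 14.88 * 2.47 / 13.48
Y = 57.14 - 36.7536 / 13.48
Y = 57.14 - 2.7265
Y = 54.4135

54.4135


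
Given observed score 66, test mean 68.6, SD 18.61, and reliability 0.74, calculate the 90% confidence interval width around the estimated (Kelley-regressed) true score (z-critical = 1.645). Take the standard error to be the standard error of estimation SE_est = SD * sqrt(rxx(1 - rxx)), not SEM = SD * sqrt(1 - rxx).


True score estimate = 0.74*66 + 0.26*68.6 = 66.676
SE_est = SD * sqrt(rxx * (1 - rxx)) = 18.61 * sqrt(0.74 * 0.26) = 18.61 * sqrt(0.1924) = 8.162983
CI = T_est +/- z * SE_est, so width = 2 * z * SE_est = 2 * 1.645 * 8.162983
Width = 26.8562

26.8562


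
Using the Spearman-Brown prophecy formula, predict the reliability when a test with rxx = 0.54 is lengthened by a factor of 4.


r_new = (n * rxx) / (1 + (n-1) * rxx)
r_new = (4 * 0.54) / (1 + 3 * 0.54)
r_new = 2.16 / 2.62
r_new = 0.8244

0.8244


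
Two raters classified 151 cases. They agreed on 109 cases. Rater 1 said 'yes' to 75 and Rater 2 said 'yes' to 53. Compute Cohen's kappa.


P_o = 109/151 = 0.721854
P_e = (75*53 + 76*98) / 22801 = 0.500987
kappa = (P_o - P_e) / (1 - P_e)
kappa = (0.721854 - 0.500987) / (1 - 0.500987)
kappa = 0.4426

0.4426


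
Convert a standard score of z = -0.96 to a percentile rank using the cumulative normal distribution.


CDF(z) = 0.5 * (1 + erf(z/sqrt(2)))
erf(-0.6788) = -0.6629
CDF = 0.1685
Percentile rank = 0.1685 * 100 = 16.85

16.85


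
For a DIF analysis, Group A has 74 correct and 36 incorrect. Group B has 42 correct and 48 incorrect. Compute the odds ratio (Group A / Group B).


Odds_A = 74/36 = 2.0556
Odds_B = 42/48 = 0.875
OR = Odds_A / Odds_B = 2.0556 / 0.875
Exactly, OR = (74 * 48) / (36 * 42) = 3552 / 1512
OR = 2.3492

2.3492


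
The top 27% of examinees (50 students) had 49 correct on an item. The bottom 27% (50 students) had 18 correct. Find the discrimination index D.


p_upper = 49/50 = 0.98
p_lower = 18/50 = 0.36
D = 0.98 - 0.36 = 0.62

0.62


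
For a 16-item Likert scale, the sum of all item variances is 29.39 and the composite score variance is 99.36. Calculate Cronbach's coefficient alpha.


alpha = (k/(k-1)) * (1 - sum(si^2)/s_total^2)
= (16/15) * (1 - 29.39/99.36)
alpha = 0.7512

0.7512


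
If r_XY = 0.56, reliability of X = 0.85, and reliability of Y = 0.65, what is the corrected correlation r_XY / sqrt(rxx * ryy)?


r_corrected = rxy / sqrt(rxx * ryy)
= 0.56 / sqrt(0.85 * 0.65)
= 0.56 / sqrt(0.5525)
= 0.56 / 0.743303
r_corrected = 0.7534

0.7534


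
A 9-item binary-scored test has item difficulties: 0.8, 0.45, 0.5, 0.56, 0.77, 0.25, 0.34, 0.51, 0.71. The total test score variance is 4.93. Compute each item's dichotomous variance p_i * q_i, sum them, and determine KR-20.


For each item, compute p_i * q_i:
  Item 1: 0.8 * 0.2 = 0.16
  Item 2: 0.45 * 0.55 = 0.2475
  Item 3: 0.5 * 0.5 = 0.25
  Item 4: 0.56 * 0.44 = 0.2464
  Item 5: 0.77 * 0.23 = 0.1771
  Item 6: 0.25 * 0.75 = 0.1875
  Item 7: 0.34 * 0.66 = 0.2244
  Item 8: 0.51 * 0.49 = 0.2499
  Item 9: 0.71 * 0.29 = 0.2059
Sum(p_i * q_i) = 0.16 + 0.2475 + 0.25 + 0.2464 + 0.1771 + 0.1875 + 0.2244 + 0.2499 + 0.2059 = 1.9487
KR-20 = (k/(k-1)) * (1 - Sum(p_i*q_i) / Var_total)
= (9/8) * (1 - 1.9487/4.93)
= 1.125 * 0.6047
KR-20 = 0.6803

0.6803


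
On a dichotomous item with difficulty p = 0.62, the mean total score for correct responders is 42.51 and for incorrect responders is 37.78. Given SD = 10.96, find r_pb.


q = 1 - p = 0.38
rpb = ((M1 - M0) / SD) * sqrt(p * q)
rpb = ((42.51 - 37.78) / 10.96) * sqrt(0.62 * 0.38)
rpb = 0.2095

0.2095


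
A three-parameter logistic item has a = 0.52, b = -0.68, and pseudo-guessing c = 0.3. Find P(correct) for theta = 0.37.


logit = 0.52*(0.37 - -0.68) = 0.546
P* = 1/(1 + exp(-0.546)) = 0.6332
P = 0.3 + (1 - 0.3) * 0.6332
P = 0.7432

0.7432


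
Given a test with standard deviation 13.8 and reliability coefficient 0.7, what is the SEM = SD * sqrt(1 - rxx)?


SEM = SD * sqrt(1 - rxx)
SEM = 13.8 * sqrt(1 - 0.7)
SEM = 13.8 * sqrt(0.3) = 13.8 * 0.547723
SEM = 7.5586

7.5586


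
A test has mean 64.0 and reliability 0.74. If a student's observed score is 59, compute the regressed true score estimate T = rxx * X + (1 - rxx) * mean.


T_est = rxx * X + (1 - rxx) * mean
T_est = 0.74 * 59 + 0.26 * 64.0
T_est = 43.66 + 16.64
T_est = 60.3

60.3


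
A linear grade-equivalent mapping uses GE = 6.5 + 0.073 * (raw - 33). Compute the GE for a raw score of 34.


raw - median = 34 - 33 = 1
slope * diff = 0.073 * 1 = 0.073
GE = 6.5 + 0.073
GE = 6.573

6.573


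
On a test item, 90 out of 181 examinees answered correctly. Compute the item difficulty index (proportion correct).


Item difficulty p = number correct / total examinees
p = 90 / 181
p = 0.4972

0.4972


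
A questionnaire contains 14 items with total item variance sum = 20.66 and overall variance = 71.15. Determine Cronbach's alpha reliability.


alpha = (k/(k-1)) * (1 - sum(si^2)/s_total^2)
= (14/13) * (1 - 20.66/71.15)
alpha = 0.7642

0.7642


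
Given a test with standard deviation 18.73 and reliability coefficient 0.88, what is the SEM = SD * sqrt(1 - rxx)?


SEM = SD * sqrt(1 - rxx)
SEM = 18.73 * sqrt(1 - 0.88)
SEM = 18.73 * sqrt(0.12) = 18.73 * 0.34641
SEM = 6.4883

6.4883


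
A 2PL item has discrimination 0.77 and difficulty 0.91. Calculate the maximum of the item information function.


For 2PL, max info at theta = b = 0.91
I_max = a^2 / 4 = 0.77^2 / 4
= 0.5929 / 4
I_max = 0.1482

0.1482


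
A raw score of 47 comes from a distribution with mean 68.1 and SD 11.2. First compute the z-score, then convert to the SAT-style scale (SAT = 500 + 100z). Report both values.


z = (X - mean) / SD = (47 - 68.1) / 11.2
z = -21.1 / 11.2
z = -1.8839
SAT-scale = SAT = 500 + 100z
Carry z at full precision (z = -21.1 / 11.2) into the conversion:
SAT-scale = 500 + 100 * (-21.1 / 11.2) = 500 + -2110 / 11.2
SAT-scale = 500 + -188.3929
SAT-scale = 311.6071

311.6071


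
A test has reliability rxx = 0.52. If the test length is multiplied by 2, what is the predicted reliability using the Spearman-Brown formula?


r_new = (n * rxx) / (1 + (n-1) * rxx)
r_new = (2 * 0.52) / (1 + 1 * 0.52)
r_new = 1.04 / 1.52
r_new = 0.6842

0.6842


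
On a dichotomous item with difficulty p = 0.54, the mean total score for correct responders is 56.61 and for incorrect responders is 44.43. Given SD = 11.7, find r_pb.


q = 1 - p = 0.46
rpb = ((M1 - M0) / SD) * sqrt(p * q)
rpb = ((56.61 - 44.43) / 11.7) * sqrt(0.54 * 0.46)
rpb = 0.5188

0.5188


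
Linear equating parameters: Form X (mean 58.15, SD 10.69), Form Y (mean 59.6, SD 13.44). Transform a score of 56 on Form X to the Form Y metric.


slope = SD_Y / SD_X = 13.44 / 10.69 ~ 1.2572
intercept = mean_Y - slope * mean_X = 59.6 - (13.44 / 10.69) * 58.15 ~ -13.5091
Y = slope * X + intercept. To avoid rounding drift from the rounded slope/intercept, evaluate the equivalent form Y = mean_Y + SD_Y * (X - mean_X) / SD_X at full precision:
Y = 59.6 + 13.44 * (56 - 58.15) / 10.69
Y = 59.6 - 13.44 * 2.15 / 10.69
Y = 59.6 - 28.896 / 10.69
Y = 59.6 - 2.7031
Y = 56.8969

56.8969


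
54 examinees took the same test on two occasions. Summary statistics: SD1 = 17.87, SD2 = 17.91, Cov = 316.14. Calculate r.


r = cov(X,Y) / (SD_X * SD_Y)
r = 316.14 / (17.87 * 17.91)
r = 316.14 / 320.0517
r = 0.9878

0.9878


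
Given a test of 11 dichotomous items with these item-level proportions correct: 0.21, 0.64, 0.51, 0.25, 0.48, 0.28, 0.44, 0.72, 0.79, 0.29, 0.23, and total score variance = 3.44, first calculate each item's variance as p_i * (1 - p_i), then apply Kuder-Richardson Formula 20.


For each item, compute p_i * q_i:
  Item 1: 0.21 * 0.79 = 0.1659
  Item 2: 0.64 * 0.36 = 0.2304
  Item 3: 0.51 * 0.49 = 0.2499
  Item 4: 0.25 * 0.75 = 0.1875
  Item 5: 0.48 * 0.52 = 0.2496
  Item 6: 0.28 * 0.72 = 0.2016
  Item 7: 0.44 * 0.56 = 0.2464
  Item 8: 0.72 * 0.28 = 0.2016
  Item 9: 0.79 * 0.21 = 0.1659
  Item 10: 0.29 * 0.71 = 0.2059
  Item 11: 0.23 * 0.77 = 0.1771
Sum(p_i * q_i) = 0.1659 + 0.2304 + 0.2499 + 0.1875 + 0.2496 + 0.2016 + 0.2464 + 0.2016 + 0.1659 + 0.2059 + 0.1771 = 2.2818
KR-20 = (k/(k-1)) * (1 - Sum(p_i*q_i) / Var_total)
= (11/10) * (1 - 2.2818/3.44)
= 1.1 * 0.3367
KR-20 = 0.3704

0.3704


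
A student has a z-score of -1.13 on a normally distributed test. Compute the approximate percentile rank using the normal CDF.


CDF(z) = 0.5 * (1 + erf(z/sqrt(2)))
erf(-0.799) = -0.7415
CDF = 0.1292
Percentile rank = 0.1292 * 100 = 12.92

12.92


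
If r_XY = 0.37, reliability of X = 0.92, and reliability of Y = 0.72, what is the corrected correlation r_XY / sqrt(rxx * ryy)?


r_corrected = rxy / sqrt(rxx * ryy)
= 0.37 / sqrt(0.92 * 0.72)
= 0.37 / sqrt(0.6624)
= 0.37 / 0.81388
r_corrected = 0.4546

0.4546


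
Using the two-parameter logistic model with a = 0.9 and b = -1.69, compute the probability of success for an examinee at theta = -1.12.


a*(theta - b) = 0.9 * (-1.12 - -1.69) = 0.513
exp(-0.513) = 0.5987
P = 1 / (1 + 0.5987)
P = 0.6255

0.6255


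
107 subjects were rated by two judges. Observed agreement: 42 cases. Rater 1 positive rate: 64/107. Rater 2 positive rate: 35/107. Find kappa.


P_o = 42/107 = 0.392523
P_e = (64*35 + 43*72) / 11449 = 0.466067
kappa = (P_o - P_e) / (1 - P_e)
kappa = (0.392523 - 0.466067) / (1 - 0.466067)
kappa = -0.1377

-0.1377


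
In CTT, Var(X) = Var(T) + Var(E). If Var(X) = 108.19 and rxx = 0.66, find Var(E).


var_true = rxx * var_obs = 0.66 * 108.19 = 71.4054
var_error = var_obs - var_true
var_error = 108.19 - 71.4054
var_error = 36.7846

36.7846


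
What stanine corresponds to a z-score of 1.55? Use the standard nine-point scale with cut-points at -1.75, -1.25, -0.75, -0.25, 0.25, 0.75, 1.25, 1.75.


Stanine boundaries: [-1.75, -1.25, -0.75, -0.25, 0.25, 0.75, 1.25, 1.75]
z = 1.55
Check each boundary:
  z >= -1.75 -> could be stanine 2
  z >= -1.25 -> could be stanine 3
  z >= -0.75 -> could be stanine 4
  z >= -0.25 -> could be stanine 5
  z >= 0.25 -> could be stanine 6
  z >= 0.75 -> could be stanine 7
  z >= 1.25 -> could be stanine 8
  z < 1.75
Highest qualifying boundary gives stanine = 8

8


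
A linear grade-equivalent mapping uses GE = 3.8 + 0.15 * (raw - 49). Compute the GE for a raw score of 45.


raw - median = 45 - 49 = -4
slope * diff = 0.15 * -4 = -0.6
GE = 3.8 + -0.6
GE = 3.2

3.2


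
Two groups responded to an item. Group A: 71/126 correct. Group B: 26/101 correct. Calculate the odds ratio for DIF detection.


Odds_A = 71/55 = 1.2909
Odds_B = 26/75 = 0.3467
OR = Odds_A / Odds_B = 1.2909 / 0.3467
Exactly, OR = (71 * 75) / (55 * 26) = 5325 / 1430
OR = 3.7238

3.7238


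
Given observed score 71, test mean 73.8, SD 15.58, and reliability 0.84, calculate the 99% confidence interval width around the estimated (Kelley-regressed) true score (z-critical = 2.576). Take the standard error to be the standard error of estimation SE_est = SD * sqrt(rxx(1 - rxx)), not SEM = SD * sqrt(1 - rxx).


True score estimate = 0.84*71 + 0.16*73.8 = 71.448
SE_est = SD * sqrt(rxx * (1 - rxx)) = 15.58 * sqrt(0.84 * 0.16) = 15.58 * sqrt(0.1344) = 5.711722
CI = T_est +/- z * SE_est, so width = 2 * z * SE_est = 2 * 2.576 * 5.711722
Width = 29.4268

29.4268


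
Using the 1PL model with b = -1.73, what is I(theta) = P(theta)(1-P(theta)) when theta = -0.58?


P = 1/(1+exp(-(-0.58--1.73))) = 0.7595
I = P*(1-P) = 0.7595 * 0.2405
I = 0.1827

0.1827


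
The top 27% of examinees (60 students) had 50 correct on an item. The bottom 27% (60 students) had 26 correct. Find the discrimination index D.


p_upper = 50/60 = 0.8333
p_lower = 26/60 = 0.4333
D = 0.8333 - 0.4333 = 0.4

0.4


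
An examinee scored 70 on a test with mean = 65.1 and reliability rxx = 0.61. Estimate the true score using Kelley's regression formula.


T_est = rxx * X + (1 - rxx) * mean
T_est = 0.61 * 70 + 0.39 * 65.1
T_est = 42.7 + 25.389
T_est = 68.089

68.089


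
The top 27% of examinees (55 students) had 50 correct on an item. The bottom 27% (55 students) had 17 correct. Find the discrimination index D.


p_upper = 50/55 = 0.9091
p_lower = 17/55 = 0.3091
D = 0.9091 - 0.3091 = 0.6

0.6


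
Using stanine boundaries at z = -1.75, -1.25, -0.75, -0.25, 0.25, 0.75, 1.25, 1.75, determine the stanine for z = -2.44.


Stanine boundaries: [-1.75, -1.25, -0.75, -0.25, 0.25, 0.75, 1.25, 1.75]
z = -2.44
Check each boundary:
  z < -1.75
  z < -1.25
  z < -0.75
  z < -0.25
  z < 0.25
  z < 0.75
  z < 1.25
  z < 1.75
Highest qualifying boundary gives stanine = 1

1
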